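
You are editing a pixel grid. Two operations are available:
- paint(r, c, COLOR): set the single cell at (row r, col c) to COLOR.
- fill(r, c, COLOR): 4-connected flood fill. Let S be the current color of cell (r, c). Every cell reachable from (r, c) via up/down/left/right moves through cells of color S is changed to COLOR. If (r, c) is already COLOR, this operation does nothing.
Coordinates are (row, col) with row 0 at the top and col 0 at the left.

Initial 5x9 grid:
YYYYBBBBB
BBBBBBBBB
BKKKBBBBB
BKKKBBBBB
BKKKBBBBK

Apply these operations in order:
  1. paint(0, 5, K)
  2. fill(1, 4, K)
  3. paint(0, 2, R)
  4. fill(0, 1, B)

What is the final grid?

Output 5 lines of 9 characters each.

After op 1 paint(0,5,K):
YYYYBKBBB
BBBBBBBBB
BKKKBBBBB
BKKKBBBBB
BKKKBBBBK
After op 2 fill(1,4,K) [30 cells changed]:
YYYYKKKKK
KKKKKKKKK
KKKKKKKKK
KKKKKKKKK
KKKKKKKKK
After op 3 paint(0,2,R):
YYRYKKKKK
KKKKKKKKK
KKKKKKKKK
KKKKKKKKK
KKKKKKKKK
After op 4 fill(0,1,B) [2 cells changed]:
BBRYKKKKK
KKKKKKKKK
KKKKKKKKK
KKKKKKKKK
KKKKKKKKK

Answer: BBRYKKKKK
KKKKKKKKK
KKKKKKKKK
KKKKKKKKK
KKKKKKKKK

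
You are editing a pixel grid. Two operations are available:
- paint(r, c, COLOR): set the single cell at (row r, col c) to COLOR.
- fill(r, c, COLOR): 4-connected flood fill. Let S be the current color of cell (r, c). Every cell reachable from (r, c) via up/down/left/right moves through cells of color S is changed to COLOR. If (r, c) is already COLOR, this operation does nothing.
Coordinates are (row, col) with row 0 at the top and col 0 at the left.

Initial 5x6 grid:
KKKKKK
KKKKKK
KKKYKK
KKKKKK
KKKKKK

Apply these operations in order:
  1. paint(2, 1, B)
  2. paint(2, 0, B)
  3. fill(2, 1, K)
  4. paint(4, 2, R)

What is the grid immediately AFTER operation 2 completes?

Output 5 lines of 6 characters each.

Answer: KKKKKK
KKKKKK
BBKYKK
KKKKKK
KKKKKK

Derivation:
After op 1 paint(2,1,B):
KKKKKK
KKKKKK
KBKYKK
KKKKKK
KKKKKK
After op 2 paint(2,0,B):
KKKKKK
KKKKKK
BBKYKK
KKKKKK
KKKKKK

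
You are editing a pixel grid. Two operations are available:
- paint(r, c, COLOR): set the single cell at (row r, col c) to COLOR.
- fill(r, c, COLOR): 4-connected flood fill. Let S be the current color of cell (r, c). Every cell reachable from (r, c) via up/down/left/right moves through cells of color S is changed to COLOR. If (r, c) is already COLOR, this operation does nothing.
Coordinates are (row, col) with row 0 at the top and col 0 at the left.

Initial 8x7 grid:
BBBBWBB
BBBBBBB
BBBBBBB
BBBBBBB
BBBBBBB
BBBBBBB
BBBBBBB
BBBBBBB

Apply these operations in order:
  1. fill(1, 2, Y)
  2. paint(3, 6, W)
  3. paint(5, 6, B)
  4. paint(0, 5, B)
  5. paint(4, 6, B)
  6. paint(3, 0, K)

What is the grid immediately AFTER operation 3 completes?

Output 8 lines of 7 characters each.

Answer: YYYYWYY
YYYYYYY
YYYYYYY
YYYYYYW
YYYYYYY
YYYYYYB
YYYYYYY
YYYYYYY

Derivation:
After op 1 fill(1,2,Y) [55 cells changed]:
YYYYWYY
YYYYYYY
YYYYYYY
YYYYYYY
YYYYYYY
YYYYYYY
YYYYYYY
YYYYYYY
After op 2 paint(3,6,W):
YYYYWYY
YYYYYYY
YYYYYYY
YYYYYYW
YYYYYYY
YYYYYYY
YYYYYYY
YYYYYYY
After op 3 paint(5,6,B):
YYYYWYY
YYYYYYY
YYYYYYY
YYYYYYW
YYYYYYY
YYYYYYB
YYYYYYY
YYYYYYY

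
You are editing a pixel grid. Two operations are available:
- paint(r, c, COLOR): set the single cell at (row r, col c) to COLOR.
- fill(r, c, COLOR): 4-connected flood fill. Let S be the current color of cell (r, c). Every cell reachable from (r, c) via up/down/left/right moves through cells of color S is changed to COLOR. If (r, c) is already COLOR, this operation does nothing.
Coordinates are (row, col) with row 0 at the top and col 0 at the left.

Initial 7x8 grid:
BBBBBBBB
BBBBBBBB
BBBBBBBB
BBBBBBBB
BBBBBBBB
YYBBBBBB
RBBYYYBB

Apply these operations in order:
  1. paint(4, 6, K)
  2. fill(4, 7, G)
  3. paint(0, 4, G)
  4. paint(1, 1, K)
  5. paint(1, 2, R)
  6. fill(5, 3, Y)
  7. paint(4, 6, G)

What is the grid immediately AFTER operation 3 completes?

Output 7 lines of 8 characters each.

Answer: GGGGGGGG
GGGGGGGG
GGGGGGGG
GGGGGGGG
GGGGGGKG
YYGGGGGG
RGGYYYGG

Derivation:
After op 1 paint(4,6,K):
BBBBBBBB
BBBBBBBB
BBBBBBBB
BBBBBBBB
BBBBBBKB
YYBBBBBB
RBBYYYBB
After op 2 fill(4,7,G) [49 cells changed]:
GGGGGGGG
GGGGGGGG
GGGGGGGG
GGGGGGGG
GGGGGGKG
YYGGGGGG
RGGYYYGG
After op 3 paint(0,4,G):
GGGGGGGG
GGGGGGGG
GGGGGGGG
GGGGGGGG
GGGGGGKG
YYGGGGGG
RGGYYYGG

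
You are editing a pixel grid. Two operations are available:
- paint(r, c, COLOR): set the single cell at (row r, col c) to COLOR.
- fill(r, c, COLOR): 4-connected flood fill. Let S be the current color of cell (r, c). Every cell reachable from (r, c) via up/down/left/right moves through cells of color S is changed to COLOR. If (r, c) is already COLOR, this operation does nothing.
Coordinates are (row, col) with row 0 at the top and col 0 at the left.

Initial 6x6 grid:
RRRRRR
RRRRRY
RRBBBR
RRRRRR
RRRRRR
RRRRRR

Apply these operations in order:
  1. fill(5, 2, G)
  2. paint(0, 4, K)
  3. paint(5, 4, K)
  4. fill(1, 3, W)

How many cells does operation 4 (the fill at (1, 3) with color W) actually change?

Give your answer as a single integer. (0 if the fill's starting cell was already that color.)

Answer: 29

Derivation:
After op 1 fill(5,2,G) [32 cells changed]:
GGGGGG
GGGGGY
GGBBBG
GGGGGG
GGGGGG
GGGGGG
After op 2 paint(0,4,K):
GGGGKG
GGGGGY
GGBBBG
GGGGGG
GGGGGG
GGGGGG
After op 3 paint(5,4,K):
GGGGKG
GGGGGY
GGBBBG
GGGGGG
GGGGGG
GGGGKG
After op 4 fill(1,3,W) [29 cells changed]:
WWWWKG
WWWWWY
WWBBBW
WWWWWW
WWWWWW
WWWWKW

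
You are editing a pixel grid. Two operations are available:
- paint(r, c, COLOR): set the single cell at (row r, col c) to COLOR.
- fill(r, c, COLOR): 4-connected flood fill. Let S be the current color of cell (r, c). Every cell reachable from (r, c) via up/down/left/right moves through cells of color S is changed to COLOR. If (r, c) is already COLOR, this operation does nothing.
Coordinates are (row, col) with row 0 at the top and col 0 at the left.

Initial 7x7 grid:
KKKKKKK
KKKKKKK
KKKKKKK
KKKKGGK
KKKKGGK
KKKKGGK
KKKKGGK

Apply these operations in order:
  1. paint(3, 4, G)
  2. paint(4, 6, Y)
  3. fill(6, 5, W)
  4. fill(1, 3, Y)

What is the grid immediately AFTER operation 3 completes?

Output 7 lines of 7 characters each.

After op 1 paint(3,4,G):
KKKKKKK
KKKKKKK
KKKKKKK
KKKKGGK
KKKKGGK
KKKKGGK
KKKKGGK
After op 2 paint(4,6,Y):
KKKKKKK
KKKKKKK
KKKKKKK
KKKKGGK
KKKKGGY
KKKKGGK
KKKKGGK
After op 3 fill(6,5,W) [8 cells changed]:
KKKKKKK
KKKKKKK
KKKKKKK
KKKKWWK
KKKKWWY
KKKKWWK
KKKKWWK

Answer: KKKKKKK
KKKKKKK
KKKKKKK
KKKKWWK
KKKKWWY
KKKKWWK
KKKKWWK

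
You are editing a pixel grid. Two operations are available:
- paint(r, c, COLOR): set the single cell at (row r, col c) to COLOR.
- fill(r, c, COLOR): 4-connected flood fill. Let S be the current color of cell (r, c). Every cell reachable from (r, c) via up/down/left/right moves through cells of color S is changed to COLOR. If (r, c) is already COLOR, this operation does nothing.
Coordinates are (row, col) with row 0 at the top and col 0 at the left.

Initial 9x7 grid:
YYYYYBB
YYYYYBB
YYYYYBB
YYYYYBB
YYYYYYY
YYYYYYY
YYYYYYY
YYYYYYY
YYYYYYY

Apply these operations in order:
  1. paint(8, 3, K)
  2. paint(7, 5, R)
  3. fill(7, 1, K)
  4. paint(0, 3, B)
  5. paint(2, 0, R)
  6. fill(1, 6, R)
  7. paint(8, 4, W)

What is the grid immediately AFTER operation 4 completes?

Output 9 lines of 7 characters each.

After op 1 paint(8,3,K):
YYYYYBB
YYYYYBB
YYYYYBB
YYYYYBB
YYYYYYY
YYYYYYY
YYYYYYY
YYYYYYY
YYYKYYY
After op 2 paint(7,5,R):
YYYYYBB
YYYYYBB
YYYYYBB
YYYYYBB
YYYYYYY
YYYYYYY
YYYYYYY
YYYYYRY
YYYKYYY
After op 3 fill(7,1,K) [53 cells changed]:
KKKKKBB
KKKKKBB
KKKKKBB
KKKKKBB
KKKKKKK
KKKKKKK
KKKKKKK
KKKKKRK
KKKKKKK
After op 4 paint(0,3,B):
KKKBKBB
KKKKKBB
KKKKKBB
KKKKKBB
KKKKKKK
KKKKKKK
KKKKKKK
KKKKKRK
KKKKKKK

Answer: KKKBKBB
KKKKKBB
KKKKKBB
KKKKKBB
KKKKKKK
KKKKKKK
KKKKKKK
KKKKKRK
KKKKKKK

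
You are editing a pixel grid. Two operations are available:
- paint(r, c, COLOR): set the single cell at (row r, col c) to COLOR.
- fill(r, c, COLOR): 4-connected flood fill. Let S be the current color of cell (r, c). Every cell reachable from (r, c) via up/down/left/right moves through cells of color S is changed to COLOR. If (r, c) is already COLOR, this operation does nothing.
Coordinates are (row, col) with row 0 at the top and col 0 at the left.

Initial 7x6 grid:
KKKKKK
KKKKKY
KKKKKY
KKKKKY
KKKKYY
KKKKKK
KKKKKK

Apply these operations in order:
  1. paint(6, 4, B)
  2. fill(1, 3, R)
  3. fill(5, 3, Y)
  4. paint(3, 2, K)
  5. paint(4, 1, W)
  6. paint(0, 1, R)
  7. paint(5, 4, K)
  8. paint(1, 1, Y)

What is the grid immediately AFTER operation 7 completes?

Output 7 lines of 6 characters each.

After op 1 paint(6,4,B):
KKKKKK
KKKKKY
KKKKKY
KKKKKY
KKKKYY
KKKKKK
KKKKBK
After op 2 fill(1,3,R) [36 cells changed]:
RRRRRR
RRRRRY
RRRRRY
RRRRRY
RRRRYY
RRRRRR
RRRRBR
After op 3 fill(5,3,Y) [36 cells changed]:
YYYYYY
YYYYYY
YYYYYY
YYYYYY
YYYYYY
YYYYYY
YYYYBY
After op 4 paint(3,2,K):
YYYYYY
YYYYYY
YYYYYY
YYKYYY
YYYYYY
YYYYYY
YYYYBY
After op 5 paint(4,1,W):
YYYYYY
YYYYYY
YYYYYY
YYKYYY
YWYYYY
YYYYYY
YYYYBY
After op 6 paint(0,1,R):
YRYYYY
YYYYYY
YYYYYY
YYKYYY
YWYYYY
YYYYYY
YYYYBY
After op 7 paint(5,4,K):
YRYYYY
YYYYYY
YYYYYY
YYKYYY
YWYYYY
YYYYKY
YYYYBY

Answer: YRYYYY
YYYYYY
YYYYYY
YYKYYY
YWYYYY
YYYYKY
YYYYBY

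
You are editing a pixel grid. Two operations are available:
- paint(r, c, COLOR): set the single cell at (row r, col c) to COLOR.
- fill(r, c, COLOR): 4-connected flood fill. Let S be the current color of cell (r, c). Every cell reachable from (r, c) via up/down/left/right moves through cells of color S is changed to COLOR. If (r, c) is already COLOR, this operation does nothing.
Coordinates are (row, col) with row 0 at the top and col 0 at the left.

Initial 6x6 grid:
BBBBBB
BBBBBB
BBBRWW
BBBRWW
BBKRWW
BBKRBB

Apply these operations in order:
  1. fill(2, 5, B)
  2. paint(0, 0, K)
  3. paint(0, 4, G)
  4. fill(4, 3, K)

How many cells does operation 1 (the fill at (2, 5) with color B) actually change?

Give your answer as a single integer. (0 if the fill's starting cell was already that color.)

After op 1 fill(2,5,B) [6 cells changed]:
BBBBBB
BBBBBB
BBBRBB
BBBRBB
BBKRBB
BBKRBB

Answer: 6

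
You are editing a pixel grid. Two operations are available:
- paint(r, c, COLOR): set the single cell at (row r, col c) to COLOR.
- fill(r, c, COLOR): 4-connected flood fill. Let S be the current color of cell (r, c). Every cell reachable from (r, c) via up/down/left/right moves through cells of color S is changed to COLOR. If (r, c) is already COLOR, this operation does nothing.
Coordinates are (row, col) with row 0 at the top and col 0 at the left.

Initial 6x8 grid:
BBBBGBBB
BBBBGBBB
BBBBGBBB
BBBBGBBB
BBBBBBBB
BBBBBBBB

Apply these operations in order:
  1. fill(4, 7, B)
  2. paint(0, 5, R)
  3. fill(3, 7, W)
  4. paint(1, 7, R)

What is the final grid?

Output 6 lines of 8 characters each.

After op 1 fill(4,7,B) [0 cells changed]:
BBBBGBBB
BBBBGBBB
BBBBGBBB
BBBBGBBB
BBBBBBBB
BBBBBBBB
After op 2 paint(0,5,R):
BBBBGRBB
BBBBGBBB
BBBBGBBB
BBBBGBBB
BBBBBBBB
BBBBBBBB
After op 3 fill(3,7,W) [43 cells changed]:
WWWWGRWW
WWWWGWWW
WWWWGWWW
WWWWGWWW
WWWWWWWW
WWWWWWWW
After op 4 paint(1,7,R):
WWWWGRWW
WWWWGWWR
WWWWGWWW
WWWWGWWW
WWWWWWWW
WWWWWWWW

Answer: WWWWGRWW
WWWWGWWR
WWWWGWWW
WWWWGWWW
WWWWWWWW
WWWWWWWW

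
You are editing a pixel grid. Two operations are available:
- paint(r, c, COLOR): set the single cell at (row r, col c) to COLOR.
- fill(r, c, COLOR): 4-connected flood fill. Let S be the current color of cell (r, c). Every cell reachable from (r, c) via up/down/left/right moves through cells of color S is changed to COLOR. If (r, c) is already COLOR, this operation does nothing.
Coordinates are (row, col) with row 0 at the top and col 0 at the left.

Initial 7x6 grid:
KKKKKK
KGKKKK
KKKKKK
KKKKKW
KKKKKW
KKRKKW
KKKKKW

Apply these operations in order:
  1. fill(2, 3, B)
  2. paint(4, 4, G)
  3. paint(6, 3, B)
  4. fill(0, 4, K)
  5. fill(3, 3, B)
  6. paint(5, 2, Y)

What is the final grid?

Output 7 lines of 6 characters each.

After op 1 fill(2,3,B) [36 cells changed]:
BBBBBB
BGBBBB
BBBBBB
BBBBBW
BBBBBW
BBRBBW
BBBBBW
After op 2 paint(4,4,G):
BBBBBB
BGBBBB
BBBBBB
BBBBBW
BBBBGW
BBRBBW
BBBBBW
After op 3 paint(6,3,B):
BBBBBB
BGBBBB
BBBBBB
BBBBBW
BBBBGW
BBRBBW
BBBBBW
After op 4 fill(0,4,K) [35 cells changed]:
KKKKKK
KGKKKK
KKKKKK
KKKKKW
KKKKGW
KKRKKW
KKKKKW
After op 5 fill(3,3,B) [35 cells changed]:
BBBBBB
BGBBBB
BBBBBB
BBBBBW
BBBBGW
BBRBBW
BBBBBW
After op 6 paint(5,2,Y):
BBBBBB
BGBBBB
BBBBBB
BBBBBW
BBBBGW
BBYBBW
BBBBBW

Answer: BBBBBB
BGBBBB
BBBBBB
BBBBBW
BBBBGW
BBYBBW
BBBBBW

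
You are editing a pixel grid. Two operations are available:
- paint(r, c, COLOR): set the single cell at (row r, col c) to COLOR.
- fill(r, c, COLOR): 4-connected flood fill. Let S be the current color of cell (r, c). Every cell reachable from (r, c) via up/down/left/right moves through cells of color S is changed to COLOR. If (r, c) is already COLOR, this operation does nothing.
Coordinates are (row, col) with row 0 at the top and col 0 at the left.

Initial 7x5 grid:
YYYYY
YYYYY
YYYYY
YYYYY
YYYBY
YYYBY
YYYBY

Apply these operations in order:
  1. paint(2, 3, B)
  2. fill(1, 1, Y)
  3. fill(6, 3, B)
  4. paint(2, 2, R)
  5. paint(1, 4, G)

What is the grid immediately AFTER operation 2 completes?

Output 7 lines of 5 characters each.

After op 1 paint(2,3,B):
YYYYY
YYYYY
YYYBY
YYYYY
YYYBY
YYYBY
YYYBY
After op 2 fill(1,1,Y) [0 cells changed]:
YYYYY
YYYYY
YYYBY
YYYYY
YYYBY
YYYBY
YYYBY

Answer: YYYYY
YYYYY
YYYBY
YYYYY
YYYBY
YYYBY
YYYBY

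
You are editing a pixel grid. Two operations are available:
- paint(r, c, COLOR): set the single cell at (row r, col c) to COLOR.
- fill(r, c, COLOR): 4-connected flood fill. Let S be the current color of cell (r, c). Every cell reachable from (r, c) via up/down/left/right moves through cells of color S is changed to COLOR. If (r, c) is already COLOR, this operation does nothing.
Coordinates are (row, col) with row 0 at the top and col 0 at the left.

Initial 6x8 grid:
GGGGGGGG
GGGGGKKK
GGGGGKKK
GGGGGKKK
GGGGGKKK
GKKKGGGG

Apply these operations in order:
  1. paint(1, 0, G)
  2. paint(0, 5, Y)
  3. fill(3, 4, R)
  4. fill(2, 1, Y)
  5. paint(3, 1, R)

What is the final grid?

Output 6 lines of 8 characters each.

Answer: YYYYYYGG
YYYYYKKK
YYYYYKKK
YRYYYKKK
YYYYYKKK
YKKKYYYY

Derivation:
After op 1 paint(1,0,G):
GGGGGGGG
GGGGGKKK
GGGGGKKK
GGGGGKKK
GGGGGKKK
GKKKGGGG
After op 2 paint(0,5,Y):
GGGGGYGG
GGGGGKKK
GGGGGKKK
GGGGGKKK
GGGGGKKK
GKKKGGGG
After op 3 fill(3,4,R) [30 cells changed]:
RRRRRYGG
RRRRRKKK
RRRRRKKK
RRRRRKKK
RRRRRKKK
RKKKRRRR
After op 4 fill(2,1,Y) [30 cells changed]:
YYYYYYGG
YYYYYKKK
YYYYYKKK
YYYYYKKK
YYYYYKKK
YKKKYYYY
After op 5 paint(3,1,R):
YYYYYYGG
YYYYYKKK
YYYYYKKK
YRYYYKKK
YYYYYKKK
YKKKYYYY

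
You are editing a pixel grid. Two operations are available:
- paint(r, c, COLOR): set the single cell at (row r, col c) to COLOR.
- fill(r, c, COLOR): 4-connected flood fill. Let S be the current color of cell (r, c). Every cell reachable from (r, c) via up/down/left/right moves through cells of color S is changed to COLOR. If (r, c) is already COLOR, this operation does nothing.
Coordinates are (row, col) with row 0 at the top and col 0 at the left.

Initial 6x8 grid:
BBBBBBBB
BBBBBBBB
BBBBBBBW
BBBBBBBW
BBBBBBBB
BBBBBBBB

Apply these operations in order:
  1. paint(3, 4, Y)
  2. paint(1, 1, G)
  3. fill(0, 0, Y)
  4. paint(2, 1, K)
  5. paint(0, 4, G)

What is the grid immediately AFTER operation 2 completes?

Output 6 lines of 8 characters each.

Answer: BBBBBBBB
BGBBBBBB
BBBBBBBW
BBBBYBBW
BBBBBBBB
BBBBBBBB

Derivation:
After op 1 paint(3,4,Y):
BBBBBBBB
BBBBBBBB
BBBBBBBW
BBBBYBBW
BBBBBBBB
BBBBBBBB
After op 2 paint(1,1,G):
BBBBBBBB
BGBBBBBB
BBBBBBBW
BBBBYBBW
BBBBBBBB
BBBBBBBB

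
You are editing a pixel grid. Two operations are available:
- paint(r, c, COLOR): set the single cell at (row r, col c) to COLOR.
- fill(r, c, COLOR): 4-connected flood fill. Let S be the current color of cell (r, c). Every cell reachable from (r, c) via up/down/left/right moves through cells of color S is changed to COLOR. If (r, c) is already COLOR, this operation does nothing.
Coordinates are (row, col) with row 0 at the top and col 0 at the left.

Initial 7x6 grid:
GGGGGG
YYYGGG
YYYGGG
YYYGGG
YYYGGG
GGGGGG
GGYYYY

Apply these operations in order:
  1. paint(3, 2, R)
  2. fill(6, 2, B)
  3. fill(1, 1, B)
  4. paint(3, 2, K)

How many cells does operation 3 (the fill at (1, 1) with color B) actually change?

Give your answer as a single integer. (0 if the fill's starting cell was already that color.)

After op 1 paint(3,2,R):
GGGGGG
YYYGGG
YYYGGG
YYRGGG
YYYGGG
GGGGGG
GGYYYY
After op 2 fill(6,2,B) [4 cells changed]:
GGGGGG
YYYGGG
YYYGGG
YYRGGG
YYYGGG
GGGGGG
GGBBBB
After op 3 fill(1,1,B) [11 cells changed]:
GGGGGG
BBBGGG
BBBGGG
BBRGGG
BBBGGG
GGGGGG
GGBBBB

Answer: 11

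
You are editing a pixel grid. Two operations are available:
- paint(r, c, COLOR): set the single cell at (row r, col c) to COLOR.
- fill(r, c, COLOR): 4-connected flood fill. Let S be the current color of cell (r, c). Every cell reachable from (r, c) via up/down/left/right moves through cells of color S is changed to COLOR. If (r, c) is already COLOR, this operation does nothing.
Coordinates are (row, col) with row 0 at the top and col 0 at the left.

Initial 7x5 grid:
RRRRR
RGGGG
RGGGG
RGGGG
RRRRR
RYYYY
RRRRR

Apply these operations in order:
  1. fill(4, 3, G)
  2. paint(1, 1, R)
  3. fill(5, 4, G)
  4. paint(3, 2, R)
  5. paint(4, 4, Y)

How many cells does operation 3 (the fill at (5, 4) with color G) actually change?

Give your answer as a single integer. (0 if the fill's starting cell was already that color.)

Answer: 4

Derivation:
After op 1 fill(4,3,G) [19 cells changed]:
GGGGG
GGGGG
GGGGG
GGGGG
GGGGG
GYYYY
GGGGG
After op 2 paint(1,1,R):
GGGGG
GRGGG
GGGGG
GGGGG
GGGGG
GYYYY
GGGGG
After op 3 fill(5,4,G) [4 cells changed]:
GGGGG
GRGGG
GGGGG
GGGGG
GGGGG
GGGGG
GGGGG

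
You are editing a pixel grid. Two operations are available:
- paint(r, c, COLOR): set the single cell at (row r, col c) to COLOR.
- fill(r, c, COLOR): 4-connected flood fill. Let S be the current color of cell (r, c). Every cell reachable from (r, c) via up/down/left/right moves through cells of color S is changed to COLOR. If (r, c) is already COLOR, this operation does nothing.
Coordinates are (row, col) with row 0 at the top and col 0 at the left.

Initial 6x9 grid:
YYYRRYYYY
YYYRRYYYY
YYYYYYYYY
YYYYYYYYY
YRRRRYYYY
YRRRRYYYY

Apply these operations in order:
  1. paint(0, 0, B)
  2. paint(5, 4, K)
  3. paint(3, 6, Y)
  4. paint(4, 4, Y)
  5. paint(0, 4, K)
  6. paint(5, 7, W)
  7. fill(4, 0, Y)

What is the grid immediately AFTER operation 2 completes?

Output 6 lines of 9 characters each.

After op 1 paint(0,0,B):
BYYRRYYYY
YYYRRYYYY
YYYYYYYYY
YYYYYYYYY
YRRRRYYYY
YRRRRYYYY
After op 2 paint(5,4,K):
BYYRRYYYY
YYYRRYYYY
YYYYYYYYY
YYYYYYYYY
YRRRRYYYY
YRRRKYYYY

Answer: BYYRRYYYY
YYYRRYYYY
YYYYYYYYY
YYYYYYYYY
YRRRRYYYY
YRRRKYYYY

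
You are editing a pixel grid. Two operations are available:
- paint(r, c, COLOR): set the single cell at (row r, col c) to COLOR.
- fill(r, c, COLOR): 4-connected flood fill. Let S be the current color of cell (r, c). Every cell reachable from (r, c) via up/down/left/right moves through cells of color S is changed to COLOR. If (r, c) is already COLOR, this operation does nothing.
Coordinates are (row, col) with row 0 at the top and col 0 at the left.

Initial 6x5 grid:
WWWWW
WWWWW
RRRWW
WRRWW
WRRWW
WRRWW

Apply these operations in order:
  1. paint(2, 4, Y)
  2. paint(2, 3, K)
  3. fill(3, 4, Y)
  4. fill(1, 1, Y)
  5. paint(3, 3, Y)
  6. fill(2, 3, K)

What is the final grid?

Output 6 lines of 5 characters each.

After op 1 paint(2,4,Y):
WWWWW
WWWWW
RRRWY
WRRWW
WRRWW
WRRWW
After op 2 paint(2,3,K):
WWWWW
WWWWW
RRRKY
WRRWW
WRRWW
WRRWW
After op 3 fill(3,4,Y) [6 cells changed]:
WWWWW
WWWWW
RRRKY
WRRYY
WRRYY
WRRYY
After op 4 fill(1,1,Y) [10 cells changed]:
YYYYY
YYYYY
RRRKY
WRRYY
WRRYY
WRRYY
After op 5 paint(3,3,Y):
YYYYY
YYYYY
RRRKY
WRRYY
WRRYY
WRRYY
After op 6 fill(2,3,K) [0 cells changed]:
YYYYY
YYYYY
RRRKY
WRRYY
WRRYY
WRRYY

Answer: YYYYY
YYYYY
RRRKY
WRRYY
WRRYY
WRRYY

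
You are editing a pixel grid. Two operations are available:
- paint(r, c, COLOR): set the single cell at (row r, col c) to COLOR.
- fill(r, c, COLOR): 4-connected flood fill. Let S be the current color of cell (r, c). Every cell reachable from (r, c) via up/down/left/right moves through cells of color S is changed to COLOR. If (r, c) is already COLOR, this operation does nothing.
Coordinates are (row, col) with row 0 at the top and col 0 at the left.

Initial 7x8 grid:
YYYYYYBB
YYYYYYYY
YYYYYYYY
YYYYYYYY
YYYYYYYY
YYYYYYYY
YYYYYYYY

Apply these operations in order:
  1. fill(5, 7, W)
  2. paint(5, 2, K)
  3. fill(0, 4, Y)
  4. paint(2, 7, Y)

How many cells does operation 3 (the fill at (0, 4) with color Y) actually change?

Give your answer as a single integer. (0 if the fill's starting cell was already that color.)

Answer: 53

Derivation:
After op 1 fill(5,7,W) [54 cells changed]:
WWWWWWBB
WWWWWWWW
WWWWWWWW
WWWWWWWW
WWWWWWWW
WWWWWWWW
WWWWWWWW
After op 2 paint(5,2,K):
WWWWWWBB
WWWWWWWW
WWWWWWWW
WWWWWWWW
WWWWWWWW
WWKWWWWW
WWWWWWWW
After op 3 fill(0,4,Y) [53 cells changed]:
YYYYYYBB
YYYYYYYY
YYYYYYYY
YYYYYYYY
YYYYYYYY
YYKYYYYY
YYYYYYYY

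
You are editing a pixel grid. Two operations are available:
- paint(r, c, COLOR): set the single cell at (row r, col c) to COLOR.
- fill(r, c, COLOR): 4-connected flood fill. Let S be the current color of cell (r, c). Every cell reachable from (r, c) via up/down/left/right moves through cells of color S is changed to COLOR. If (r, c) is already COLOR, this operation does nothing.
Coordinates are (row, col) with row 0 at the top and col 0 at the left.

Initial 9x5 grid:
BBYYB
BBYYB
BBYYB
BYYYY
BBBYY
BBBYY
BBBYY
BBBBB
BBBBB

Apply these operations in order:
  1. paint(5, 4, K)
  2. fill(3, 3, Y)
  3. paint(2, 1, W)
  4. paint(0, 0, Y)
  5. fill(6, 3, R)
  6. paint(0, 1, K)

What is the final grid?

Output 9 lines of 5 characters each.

After op 1 paint(5,4,K):
BBYYB
BBYYB
BBYYB
BYYYY
BBBYY
BBBYK
BBBYY
BBBBB
BBBBB
After op 2 fill(3,3,Y) [0 cells changed]:
BBYYB
BBYYB
BBYYB
BYYYY
BBBYY
BBBYK
BBBYY
BBBBB
BBBBB
After op 3 paint(2,1,W):
BBYYB
BBYYB
BWYYB
BYYYY
BBBYY
BBBYK
BBBYY
BBBBB
BBBBB
After op 4 paint(0,0,Y):
YBYYB
BBYYB
BWYYB
BYYYY
BBBYY
BBBYK
BBBYY
BBBBB
BBBBB
After op 5 fill(6,3,R) [15 cells changed]:
YBRRB
BBRRB
BWRRB
BRRRR
BBBRR
BBBRK
BBBRR
BBBBB
BBBBB
After op 6 paint(0,1,K):
YKRRB
BBRRB
BWRRB
BRRRR
BBBRR
BBBRK
BBBRR
BBBBB
BBBBB

Answer: YKRRB
BBRRB
BWRRB
BRRRR
BBBRR
BBBRK
BBBRR
BBBBB
BBBBB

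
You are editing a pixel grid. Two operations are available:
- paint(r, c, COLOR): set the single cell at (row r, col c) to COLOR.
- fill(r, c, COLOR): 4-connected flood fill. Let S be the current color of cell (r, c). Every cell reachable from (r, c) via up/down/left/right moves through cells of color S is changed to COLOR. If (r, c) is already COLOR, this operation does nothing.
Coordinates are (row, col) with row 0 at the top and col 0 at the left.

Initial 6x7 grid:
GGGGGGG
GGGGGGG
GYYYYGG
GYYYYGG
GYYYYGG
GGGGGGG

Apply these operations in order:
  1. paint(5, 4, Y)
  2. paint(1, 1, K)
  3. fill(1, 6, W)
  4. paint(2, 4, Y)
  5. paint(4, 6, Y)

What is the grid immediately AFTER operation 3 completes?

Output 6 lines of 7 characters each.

After op 1 paint(5,4,Y):
GGGGGGG
GGGGGGG
GYYYYGG
GYYYYGG
GYYYYGG
GGGGYGG
After op 2 paint(1,1,K):
GGGGGGG
GKGGGGG
GYYYYGG
GYYYYGG
GYYYYGG
GGGGYGG
After op 3 fill(1,6,W) [28 cells changed]:
WWWWWWW
WKWWWWW
WYYYYWW
WYYYYWW
WYYYYWW
WWWWYWW

Answer: WWWWWWW
WKWWWWW
WYYYYWW
WYYYYWW
WYYYYWW
WWWWYWW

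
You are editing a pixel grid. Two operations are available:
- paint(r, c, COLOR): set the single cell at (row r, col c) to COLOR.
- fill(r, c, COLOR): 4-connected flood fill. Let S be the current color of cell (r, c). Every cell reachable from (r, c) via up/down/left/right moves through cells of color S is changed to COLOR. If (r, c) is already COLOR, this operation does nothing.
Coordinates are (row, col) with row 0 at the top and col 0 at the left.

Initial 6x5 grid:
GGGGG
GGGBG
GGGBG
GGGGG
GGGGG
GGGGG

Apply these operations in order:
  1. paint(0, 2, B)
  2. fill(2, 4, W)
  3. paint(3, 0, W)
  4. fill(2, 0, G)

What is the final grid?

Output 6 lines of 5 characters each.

Answer: GGBGG
GGGBG
GGGBG
GGGGG
GGGGG
GGGGG

Derivation:
After op 1 paint(0,2,B):
GGBGG
GGGBG
GGGBG
GGGGG
GGGGG
GGGGG
After op 2 fill(2,4,W) [27 cells changed]:
WWBWW
WWWBW
WWWBW
WWWWW
WWWWW
WWWWW
After op 3 paint(3,0,W):
WWBWW
WWWBW
WWWBW
WWWWW
WWWWW
WWWWW
After op 4 fill(2,0,G) [27 cells changed]:
GGBGG
GGGBG
GGGBG
GGGGG
GGGGG
GGGGG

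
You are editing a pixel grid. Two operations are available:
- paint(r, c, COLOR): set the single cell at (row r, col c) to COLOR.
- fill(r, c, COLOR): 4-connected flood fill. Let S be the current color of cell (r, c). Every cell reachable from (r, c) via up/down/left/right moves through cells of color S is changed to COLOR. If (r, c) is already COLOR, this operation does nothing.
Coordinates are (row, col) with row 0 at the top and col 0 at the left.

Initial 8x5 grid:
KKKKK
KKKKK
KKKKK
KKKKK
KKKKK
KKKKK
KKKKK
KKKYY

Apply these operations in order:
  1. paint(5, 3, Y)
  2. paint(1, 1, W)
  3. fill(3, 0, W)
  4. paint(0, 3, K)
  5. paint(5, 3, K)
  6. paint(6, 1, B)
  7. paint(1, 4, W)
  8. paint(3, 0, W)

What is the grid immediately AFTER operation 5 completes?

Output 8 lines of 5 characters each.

Answer: WWWKW
WWWWW
WWWWW
WWWWW
WWWWW
WWWKW
WWWWW
WWWYY

Derivation:
After op 1 paint(5,3,Y):
KKKKK
KKKKK
KKKKK
KKKKK
KKKKK
KKKYK
KKKKK
KKKYY
After op 2 paint(1,1,W):
KKKKK
KWKKK
KKKKK
KKKKK
KKKKK
KKKYK
KKKKK
KKKYY
After op 3 fill(3,0,W) [36 cells changed]:
WWWWW
WWWWW
WWWWW
WWWWW
WWWWW
WWWYW
WWWWW
WWWYY
After op 4 paint(0,3,K):
WWWKW
WWWWW
WWWWW
WWWWW
WWWWW
WWWYW
WWWWW
WWWYY
After op 5 paint(5,3,K):
WWWKW
WWWWW
WWWWW
WWWWW
WWWWW
WWWKW
WWWWW
WWWYY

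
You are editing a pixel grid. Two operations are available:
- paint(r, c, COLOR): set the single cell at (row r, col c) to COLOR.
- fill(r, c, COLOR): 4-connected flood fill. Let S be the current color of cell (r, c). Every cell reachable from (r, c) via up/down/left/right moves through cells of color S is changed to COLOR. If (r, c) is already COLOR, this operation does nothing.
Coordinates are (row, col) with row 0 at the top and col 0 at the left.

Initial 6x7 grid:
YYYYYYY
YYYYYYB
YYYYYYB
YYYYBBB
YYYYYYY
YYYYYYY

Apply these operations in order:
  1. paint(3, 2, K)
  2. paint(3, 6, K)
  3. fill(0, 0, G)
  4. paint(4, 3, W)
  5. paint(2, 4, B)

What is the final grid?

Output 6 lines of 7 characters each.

Answer: GGGGGGG
GGGGGGB
GGGGBGB
GGKGBBK
GGGWGGG
GGGGGGG

Derivation:
After op 1 paint(3,2,K):
YYYYYYY
YYYYYYB
YYYYYYB
YYKYBBB
YYYYYYY
YYYYYYY
After op 2 paint(3,6,K):
YYYYYYY
YYYYYYB
YYYYYYB
YYKYBBK
YYYYYYY
YYYYYYY
After op 3 fill(0,0,G) [36 cells changed]:
GGGGGGG
GGGGGGB
GGGGGGB
GGKGBBK
GGGGGGG
GGGGGGG
After op 4 paint(4,3,W):
GGGGGGG
GGGGGGB
GGGGGGB
GGKGBBK
GGGWGGG
GGGGGGG
After op 5 paint(2,4,B):
GGGGGGG
GGGGGGB
GGGGBGB
GGKGBBK
GGGWGGG
GGGGGGG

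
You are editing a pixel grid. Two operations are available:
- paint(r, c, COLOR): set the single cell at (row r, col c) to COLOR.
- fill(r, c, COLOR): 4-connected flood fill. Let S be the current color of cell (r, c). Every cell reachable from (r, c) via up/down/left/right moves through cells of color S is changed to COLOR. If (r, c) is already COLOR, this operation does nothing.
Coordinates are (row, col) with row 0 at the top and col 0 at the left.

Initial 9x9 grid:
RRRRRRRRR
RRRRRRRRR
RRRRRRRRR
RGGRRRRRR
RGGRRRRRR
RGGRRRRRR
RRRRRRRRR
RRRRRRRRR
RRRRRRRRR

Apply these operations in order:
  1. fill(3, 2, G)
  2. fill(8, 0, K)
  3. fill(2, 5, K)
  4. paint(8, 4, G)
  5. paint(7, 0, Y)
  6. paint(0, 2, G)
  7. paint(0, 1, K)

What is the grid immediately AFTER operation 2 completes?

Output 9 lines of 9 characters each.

Answer: KKKKKKKKK
KKKKKKKKK
KKKKKKKKK
KGGKKKKKK
KGGKKKKKK
KGGKKKKKK
KKKKKKKKK
KKKKKKKKK
KKKKKKKKK

Derivation:
After op 1 fill(3,2,G) [0 cells changed]:
RRRRRRRRR
RRRRRRRRR
RRRRRRRRR
RGGRRRRRR
RGGRRRRRR
RGGRRRRRR
RRRRRRRRR
RRRRRRRRR
RRRRRRRRR
After op 2 fill(8,0,K) [75 cells changed]:
KKKKKKKKK
KKKKKKKKK
KKKKKKKKK
KGGKKKKKK
KGGKKKKKK
KGGKKKKKK
KKKKKKKKK
KKKKKKKKK
KKKKKKKKK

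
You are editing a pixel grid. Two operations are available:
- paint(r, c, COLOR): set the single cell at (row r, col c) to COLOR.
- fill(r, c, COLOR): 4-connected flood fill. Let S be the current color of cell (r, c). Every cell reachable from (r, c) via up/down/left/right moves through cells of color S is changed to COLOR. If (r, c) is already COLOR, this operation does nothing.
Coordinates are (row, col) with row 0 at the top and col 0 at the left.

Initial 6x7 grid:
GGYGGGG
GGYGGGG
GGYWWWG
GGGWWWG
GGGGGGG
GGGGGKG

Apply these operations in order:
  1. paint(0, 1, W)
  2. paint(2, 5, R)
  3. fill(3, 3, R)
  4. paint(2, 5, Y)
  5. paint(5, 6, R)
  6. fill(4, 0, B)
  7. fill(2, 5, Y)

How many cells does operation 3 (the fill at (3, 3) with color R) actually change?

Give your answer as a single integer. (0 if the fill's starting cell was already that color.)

Answer: 5

Derivation:
After op 1 paint(0,1,W):
GWYGGGG
GGYGGGG
GGYWWWG
GGGWWWG
GGGGGGG
GGGGGKG
After op 2 paint(2,5,R):
GWYGGGG
GGYGGGG
GGYWWRG
GGGWWWG
GGGGGGG
GGGGGKG
After op 3 fill(3,3,R) [5 cells changed]:
GWYGGGG
GGYGGGG
GGYRRRG
GGGRRRG
GGGGGGG
GGGGGKG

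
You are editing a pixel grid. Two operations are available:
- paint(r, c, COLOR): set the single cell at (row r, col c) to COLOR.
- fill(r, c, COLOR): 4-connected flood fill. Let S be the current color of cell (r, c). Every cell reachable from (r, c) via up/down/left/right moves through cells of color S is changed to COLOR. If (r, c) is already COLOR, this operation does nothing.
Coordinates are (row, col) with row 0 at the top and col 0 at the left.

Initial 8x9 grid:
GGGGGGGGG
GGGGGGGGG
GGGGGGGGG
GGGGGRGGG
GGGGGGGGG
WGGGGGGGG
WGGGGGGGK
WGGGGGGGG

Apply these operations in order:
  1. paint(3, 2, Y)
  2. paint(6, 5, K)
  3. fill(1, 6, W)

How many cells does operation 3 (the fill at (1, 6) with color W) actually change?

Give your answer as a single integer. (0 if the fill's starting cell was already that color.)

Answer: 65

Derivation:
After op 1 paint(3,2,Y):
GGGGGGGGG
GGGGGGGGG
GGGGGGGGG
GGYGGRGGG
GGGGGGGGG
WGGGGGGGG
WGGGGGGGK
WGGGGGGGG
After op 2 paint(6,5,K):
GGGGGGGGG
GGGGGGGGG
GGGGGGGGG
GGYGGRGGG
GGGGGGGGG
WGGGGGGGG
WGGGGKGGK
WGGGGGGGG
After op 3 fill(1,6,W) [65 cells changed]:
WWWWWWWWW
WWWWWWWWW
WWWWWWWWW
WWYWWRWWW
WWWWWWWWW
WWWWWWWWW
WWWWWKWWK
WWWWWWWWW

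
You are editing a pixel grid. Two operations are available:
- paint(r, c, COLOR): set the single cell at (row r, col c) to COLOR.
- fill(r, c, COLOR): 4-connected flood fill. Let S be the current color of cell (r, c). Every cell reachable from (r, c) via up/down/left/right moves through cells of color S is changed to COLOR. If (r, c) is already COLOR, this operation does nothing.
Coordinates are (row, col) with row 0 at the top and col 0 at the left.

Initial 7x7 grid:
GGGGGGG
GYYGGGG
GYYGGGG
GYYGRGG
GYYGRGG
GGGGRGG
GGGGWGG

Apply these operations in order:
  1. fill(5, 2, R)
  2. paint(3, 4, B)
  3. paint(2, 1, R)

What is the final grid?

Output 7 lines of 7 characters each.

After op 1 fill(5,2,R) [37 cells changed]:
RRRRRRR
RYYRRRR
RYYRRRR
RYYRRRR
RYYRRRR
RRRRRRR
RRRRWRR
After op 2 paint(3,4,B):
RRRRRRR
RYYRRRR
RYYRRRR
RYYRBRR
RYYRRRR
RRRRRRR
RRRRWRR
After op 3 paint(2,1,R):
RRRRRRR
RYYRRRR
RRYRRRR
RYYRBRR
RYYRRRR
RRRRRRR
RRRRWRR

Answer: RRRRRRR
RYYRRRR
RRYRRRR
RYYRBRR
RYYRRRR
RRRRRRR
RRRRWRR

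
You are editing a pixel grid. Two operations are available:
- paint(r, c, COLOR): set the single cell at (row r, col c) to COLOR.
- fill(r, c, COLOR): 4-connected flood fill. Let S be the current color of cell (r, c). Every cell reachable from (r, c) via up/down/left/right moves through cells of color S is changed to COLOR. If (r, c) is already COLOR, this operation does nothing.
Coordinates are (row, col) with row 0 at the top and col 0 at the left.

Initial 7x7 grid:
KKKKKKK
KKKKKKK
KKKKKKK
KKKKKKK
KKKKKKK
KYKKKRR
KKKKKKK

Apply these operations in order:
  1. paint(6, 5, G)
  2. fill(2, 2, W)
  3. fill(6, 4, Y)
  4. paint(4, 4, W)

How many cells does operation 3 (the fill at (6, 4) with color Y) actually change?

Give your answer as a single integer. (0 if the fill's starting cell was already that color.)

Answer: 44

Derivation:
After op 1 paint(6,5,G):
KKKKKKK
KKKKKKK
KKKKKKK
KKKKKKK
KKKKKKK
KYKKKRR
KKKKKGK
After op 2 fill(2,2,W) [44 cells changed]:
WWWWWWW
WWWWWWW
WWWWWWW
WWWWWWW
WWWWWWW
WYWWWRR
WWWWWGK
After op 3 fill(6,4,Y) [44 cells changed]:
YYYYYYY
YYYYYYY
YYYYYYY
YYYYYYY
YYYYYYY
YYYYYRR
YYYYYGK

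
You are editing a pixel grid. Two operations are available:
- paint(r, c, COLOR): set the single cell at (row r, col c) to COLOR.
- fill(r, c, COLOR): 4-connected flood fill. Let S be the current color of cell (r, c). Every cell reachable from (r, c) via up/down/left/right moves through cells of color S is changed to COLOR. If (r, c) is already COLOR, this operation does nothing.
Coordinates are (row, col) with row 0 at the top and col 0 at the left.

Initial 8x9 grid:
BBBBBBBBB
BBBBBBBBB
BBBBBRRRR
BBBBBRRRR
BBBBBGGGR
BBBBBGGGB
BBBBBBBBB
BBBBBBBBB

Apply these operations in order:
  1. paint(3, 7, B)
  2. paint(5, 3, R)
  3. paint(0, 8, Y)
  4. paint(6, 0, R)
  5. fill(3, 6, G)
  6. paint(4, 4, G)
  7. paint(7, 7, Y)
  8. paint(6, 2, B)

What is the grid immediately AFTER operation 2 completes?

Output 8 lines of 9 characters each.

After op 1 paint(3,7,B):
BBBBBBBBB
BBBBBBBBB
BBBBBRRRR
BBBBBRRBR
BBBBBGGGR
BBBBBGGGB
BBBBBBBBB
BBBBBBBBB
After op 2 paint(5,3,R):
BBBBBBBBB
BBBBBBBBB
BBBBBRRRR
BBBBBRRBR
BBBBBGGGR
BBBRBGGGB
BBBBBBBBB
BBBBBBBBB

Answer: BBBBBBBBB
BBBBBBBBB
BBBBBRRRR
BBBBBRRBR
BBBBBGGGR
BBBRBGGGB
BBBBBBBBB
BBBBBBBBB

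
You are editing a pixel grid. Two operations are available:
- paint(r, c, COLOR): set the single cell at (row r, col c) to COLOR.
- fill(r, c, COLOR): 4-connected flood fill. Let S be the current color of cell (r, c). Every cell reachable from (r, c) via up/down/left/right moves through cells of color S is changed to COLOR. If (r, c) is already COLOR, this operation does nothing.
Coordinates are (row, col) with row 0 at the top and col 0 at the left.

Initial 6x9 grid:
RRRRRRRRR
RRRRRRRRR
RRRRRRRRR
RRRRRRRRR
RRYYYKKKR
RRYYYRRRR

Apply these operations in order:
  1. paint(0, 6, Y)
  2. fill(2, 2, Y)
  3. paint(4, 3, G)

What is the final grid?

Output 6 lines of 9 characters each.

Answer: YYYYYYYYY
YYYYYYYYY
YYYYYYYYY
YYYYYYYYY
YYYGYKKKY
YYYYYYYYY

Derivation:
After op 1 paint(0,6,Y):
RRRRRRYRR
RRRRRRRRR
RRRRRRRRR
RRRRRRRRR
RRYYYKKKR
RRYYYRRRR
After op 2 fill(2,2,Y) [44 cells changed]:
YYYYYYYYY
YYYYYYYYY
YYYYYYYYY
YYYYYYYYY
YYYYYKKKY
YYYYYYYYY
After op 3 paint(4,3,G):
YYYYYYYYY
YYYYYYYYY
YYYYYYYYY
YYYYYYYYY
YYYGYKKKY
YYYYYYYYY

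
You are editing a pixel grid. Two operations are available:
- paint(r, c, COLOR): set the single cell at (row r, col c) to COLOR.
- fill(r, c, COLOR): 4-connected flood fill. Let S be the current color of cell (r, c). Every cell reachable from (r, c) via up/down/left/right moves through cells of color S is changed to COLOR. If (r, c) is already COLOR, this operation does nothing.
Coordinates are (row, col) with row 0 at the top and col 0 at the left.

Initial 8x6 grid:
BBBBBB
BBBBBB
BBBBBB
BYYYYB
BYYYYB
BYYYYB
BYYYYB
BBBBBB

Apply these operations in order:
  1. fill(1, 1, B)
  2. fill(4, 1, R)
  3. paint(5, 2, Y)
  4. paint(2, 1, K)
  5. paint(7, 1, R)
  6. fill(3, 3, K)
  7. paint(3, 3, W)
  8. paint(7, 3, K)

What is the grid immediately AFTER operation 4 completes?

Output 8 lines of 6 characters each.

After op 1 fill(1,1,B) [0 cells changed]:
BBBBBB
BBBBBB
BBBBBB
BYYYYB
BYYYYB
BYYYYB
BYYYYB
BBBBBB
After op 2 fill(4,1,R) [16 cells changed]:
BBBBBB
BBBBBB
BBBBBB
BRRRRB
BRRRRB
BRRRRB
BRRRRB
BBBBBB
After op 3 paint(5,2,Y):
BBBBBB
BBBBBB
BBBBBB
BRRRRB
BRRRRB
BRYRRB
BRRRRB
BBBBBB
After op 4 paint(2,1,K):
BBBBBB
BBBBBB
BKBBBB
BRRRRB
BRRRRB
BRYRRB
BRRRRB
BBBBBB

Answer: BBBBBB
BBBBBB
BKBBBB
BRRRRB
BRRRRB
BRYRRB
BRRRRB
BBBBBB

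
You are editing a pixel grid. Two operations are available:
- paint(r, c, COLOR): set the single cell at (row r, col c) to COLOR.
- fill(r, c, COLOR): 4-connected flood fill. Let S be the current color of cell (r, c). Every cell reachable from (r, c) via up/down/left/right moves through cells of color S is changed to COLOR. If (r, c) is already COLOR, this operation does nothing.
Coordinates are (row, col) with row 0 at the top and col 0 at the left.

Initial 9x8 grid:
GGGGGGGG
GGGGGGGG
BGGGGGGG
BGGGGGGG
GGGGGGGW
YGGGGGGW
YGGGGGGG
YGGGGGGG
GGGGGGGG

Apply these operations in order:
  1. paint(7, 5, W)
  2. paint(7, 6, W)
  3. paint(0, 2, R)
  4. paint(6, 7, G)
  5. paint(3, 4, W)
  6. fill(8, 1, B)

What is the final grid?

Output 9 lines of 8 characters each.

After op 1 paint(7,5,W):
GGGGGGGG
GGGGGGGG
BGGGGGGG
BGGGGGGG
GGGGGGGW
YGGGGGGW
YGGGGGGG
YGGGGWGG
GGGGGGGG
After op 2 paint(7,6,W):
GGGGGGGG
GGGGGGGG
BGGGGGGG
BGGGGGGG
GGGGGGGW
YGGGGGGW
YGGGGGGG
YGGGGWWG
GGGGGGGG
After op 3 paint(0,2,R):
GGRGGGGG
GGGGGGGG
BGGGGGGG
BGGGGGGG
GGGGGGGW
YGGGGGGW
YGGGGGGG
YGGGGWWG
GGGGGGGG
After op 4 paint(6,7,G):
GGRGGGGG
GGGGGGGG
BGGGGGGG
BGGGGGGG
GGGGGGGW
YGGGGGGW
YGGGGGGG
YGGGGWWG
GGGGGGGG
After op 5 paint(3,4,W):
GGRGGGGG
GGGGGGGG
BGGGGGGG
BGGGWGGG
GGGGGGGW
YGGGGGGW
YGGGGGGG
YGGGGWWG
GGGGGGGG
After op 6 fill(8,1,B) [61 cells changed]:
BBRBBBBB
BBBBBBBB
BBBBBBBB
BBBBWBBB
BBBBBBBW
YBBBBBBW
YBBBBBBB
YBBBBWWB
BBBBBBBB

Answer: BBRBBBBB
BBBBBBBB
BBBBBBBB
BBBBWBBB
BBBBBBBW
YBBBBBBW
YBBBBBBB
YBBBBWWB
BBBBBBBB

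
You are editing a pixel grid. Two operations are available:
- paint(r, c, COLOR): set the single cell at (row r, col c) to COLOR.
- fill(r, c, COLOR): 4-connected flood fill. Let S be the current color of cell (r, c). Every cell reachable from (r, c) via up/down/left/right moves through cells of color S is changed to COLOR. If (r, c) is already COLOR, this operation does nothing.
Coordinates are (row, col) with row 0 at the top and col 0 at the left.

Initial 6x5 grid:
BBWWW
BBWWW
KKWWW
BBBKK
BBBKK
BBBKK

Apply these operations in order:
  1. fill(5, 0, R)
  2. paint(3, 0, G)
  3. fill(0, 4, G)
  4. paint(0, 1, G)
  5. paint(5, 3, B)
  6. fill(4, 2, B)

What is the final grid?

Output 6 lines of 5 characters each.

Answer: BGGGG
BBGGG
KKGGG
GBBKK
BBBKK
BBBBK

Derivation:
After op 1 fill(5,0,R) [9 cells changed]:
BBWWW
BBWWW
KKWWW
RRRKK
RRRKK
RRRKK
After op 2 paint(3,0,G):
BBWWW
BBWWW
KKWWW
GRRKK
RRRKK
RRRKK
After op 3 fill(0,4,G) [9 cells changed]:
BBGGG
BBGGG
KKGGG
GRRKK
RRRKK
RRRKK
After op 4 paint(0,1,G):
BGGGG
BBGGG
KKGGG
GRRKK
RRRKK
RRRKK
After op 5 paint(5,3,B):
BGGGG
BBGGG
KKGGG
GRRKK
RRRKK
RRRBK
After op 6 fill(4,2,B) [8 cells changed]:
BGGGG
BBGGG
KKGGG
GBBKK
BBBKK
BBBBK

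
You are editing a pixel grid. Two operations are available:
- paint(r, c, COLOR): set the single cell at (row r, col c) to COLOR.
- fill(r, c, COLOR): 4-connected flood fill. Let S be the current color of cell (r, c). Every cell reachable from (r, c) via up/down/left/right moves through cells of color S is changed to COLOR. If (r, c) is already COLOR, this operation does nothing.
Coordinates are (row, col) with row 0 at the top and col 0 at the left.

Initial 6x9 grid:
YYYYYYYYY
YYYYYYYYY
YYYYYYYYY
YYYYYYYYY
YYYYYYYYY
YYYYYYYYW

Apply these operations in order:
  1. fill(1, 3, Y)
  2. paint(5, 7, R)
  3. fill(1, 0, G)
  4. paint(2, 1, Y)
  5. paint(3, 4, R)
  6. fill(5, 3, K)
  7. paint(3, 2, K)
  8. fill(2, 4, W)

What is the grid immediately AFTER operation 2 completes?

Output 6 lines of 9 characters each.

Answer: YYYYYYYYY
YYYYYYYYY
YYYYYYYYY
YYYYYYYYY
YYYYYYYYY
YYYYYYYRW

Derivation:
After op 1 fill(1,3,Y) [0 cells changed]:
YYYYYYYYY
YYYYYYYYY
YYYYYYYYY
YYYYYYYYY
YYYYYYYYY
YYYYYYYYW
After op 2 paint(5,7,R):
YYYYYYYYY
YYYYYYYYY
YYYYYYYYY
YYYYYYYYY
YYYYYYYYY
YYYYYYYRW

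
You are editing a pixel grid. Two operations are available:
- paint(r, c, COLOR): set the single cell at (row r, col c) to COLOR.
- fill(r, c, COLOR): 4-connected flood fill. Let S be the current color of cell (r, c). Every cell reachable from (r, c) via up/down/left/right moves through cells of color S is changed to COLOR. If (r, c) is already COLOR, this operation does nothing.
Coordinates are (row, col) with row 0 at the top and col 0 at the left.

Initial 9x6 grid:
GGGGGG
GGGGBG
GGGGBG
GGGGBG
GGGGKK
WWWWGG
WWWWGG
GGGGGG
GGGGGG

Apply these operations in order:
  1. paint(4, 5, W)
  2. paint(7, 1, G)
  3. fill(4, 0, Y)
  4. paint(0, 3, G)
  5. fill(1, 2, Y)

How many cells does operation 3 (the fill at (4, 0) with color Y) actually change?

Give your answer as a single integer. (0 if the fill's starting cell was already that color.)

Answer: 25

Derivation:
After op 1 paint(4,5,W):
GGGGGG
GGGGBG
GGGGBG
GGGGBG
GGGGKW
WWWWGG
WWWWGG
GGGGGG
GGGGGG
After op 2 paint(7,1,G):
GGGGGG
GGGGBG
GGGGBG
GGGGBG
GGGGKW
WWWWGG
WWWWGG
GGGGGG
GGGGGG
After op 3 fill(4,0,Y) [25 cells changed]:
YYYYYY
YYYYBY
YYYYBY
YYYYBY
YYYYKW
WWWWGG
WWWWGG
GGGGGG
GGGGGG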